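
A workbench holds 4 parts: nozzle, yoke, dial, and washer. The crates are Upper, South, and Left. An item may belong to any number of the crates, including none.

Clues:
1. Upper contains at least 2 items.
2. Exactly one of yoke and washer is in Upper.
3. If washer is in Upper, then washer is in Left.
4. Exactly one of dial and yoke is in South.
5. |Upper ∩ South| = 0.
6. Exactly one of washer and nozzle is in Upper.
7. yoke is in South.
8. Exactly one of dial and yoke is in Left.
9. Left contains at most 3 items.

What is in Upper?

Upper = {dial, washer}

From (7): yoke ∈ South.
(4) (exactly one): dial ∉ South.
Suppose nozzle ∈ Upper: no assignment then satisfies all the clues, so nozzle ∉ Upper.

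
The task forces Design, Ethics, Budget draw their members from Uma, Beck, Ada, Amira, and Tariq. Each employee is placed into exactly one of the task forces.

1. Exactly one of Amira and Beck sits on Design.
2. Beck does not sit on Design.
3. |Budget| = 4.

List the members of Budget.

Budget = {Ada, Beck, Tariq, Uma}

From (2): Beck ∉ Design.
(1) (exactly one): Amira ∈ Design.
(3): only 4 candidates remain for Budget, so all are in.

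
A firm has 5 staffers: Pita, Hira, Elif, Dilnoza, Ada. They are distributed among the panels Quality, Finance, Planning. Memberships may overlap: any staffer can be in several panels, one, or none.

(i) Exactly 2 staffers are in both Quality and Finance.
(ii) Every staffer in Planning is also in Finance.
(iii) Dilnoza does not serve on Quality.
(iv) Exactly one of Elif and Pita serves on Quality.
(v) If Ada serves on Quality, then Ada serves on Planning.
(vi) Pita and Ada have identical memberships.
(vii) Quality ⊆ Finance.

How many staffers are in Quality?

2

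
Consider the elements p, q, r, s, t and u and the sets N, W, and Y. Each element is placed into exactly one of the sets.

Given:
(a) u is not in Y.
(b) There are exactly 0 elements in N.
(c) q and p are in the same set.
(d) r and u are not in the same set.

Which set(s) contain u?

From (a): u ∉ Y.
(b): N already has 0, so the rest are out.
Only one set left: u ∈ W.
(d): r ∉ W.
Only one set left: r ∈ Y.

u: W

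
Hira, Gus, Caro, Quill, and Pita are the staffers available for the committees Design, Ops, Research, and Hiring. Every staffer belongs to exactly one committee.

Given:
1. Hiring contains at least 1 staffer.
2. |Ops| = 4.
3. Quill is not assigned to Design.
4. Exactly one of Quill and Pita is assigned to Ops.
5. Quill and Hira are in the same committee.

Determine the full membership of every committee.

Design = {}; Ops = {Caro, Gus, Hira, Quill}; Research = {}; Hiring = {Pita}

From (3): Quill ∉ Design.
(5): Hira matches Quill: Hira ∉ Design.
Suppose Hira ∉ Ops: no assignment then satisfies all the clues, so Hira ∈ Ops.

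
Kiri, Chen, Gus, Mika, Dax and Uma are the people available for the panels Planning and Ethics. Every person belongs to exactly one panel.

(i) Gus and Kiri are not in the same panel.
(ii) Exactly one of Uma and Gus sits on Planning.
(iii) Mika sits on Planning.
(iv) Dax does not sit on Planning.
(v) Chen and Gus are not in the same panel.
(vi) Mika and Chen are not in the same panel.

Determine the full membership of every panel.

From (iii): Mika ∈ Planning.
From (iv): Dax ∉ Planning.
(vi): Chen ∉ Planning.
Only one panel left: Chen ∈ Ethics.
Only one panel left: Dax ∈ Ethics.
(v): Gus ∉ Ethics.
Only one panel left: Gus ∈ Planning.
(i): Kiri ∉ Planning.
(ii) (exactly one): Uma ∉ Planning.
Only one panel left: Kiri ∈ Ethics.
Only one panel left: Uma ∈ Ethics.

Planning = {Gus, Mika}; Ethics = {Chen, Dax, Kiri, Uma}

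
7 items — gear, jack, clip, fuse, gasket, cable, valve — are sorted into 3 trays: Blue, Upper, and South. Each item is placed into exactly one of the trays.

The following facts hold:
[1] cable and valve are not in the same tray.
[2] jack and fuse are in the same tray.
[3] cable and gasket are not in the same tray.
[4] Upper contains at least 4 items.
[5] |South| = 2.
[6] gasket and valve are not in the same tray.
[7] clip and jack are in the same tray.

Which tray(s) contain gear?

gear: South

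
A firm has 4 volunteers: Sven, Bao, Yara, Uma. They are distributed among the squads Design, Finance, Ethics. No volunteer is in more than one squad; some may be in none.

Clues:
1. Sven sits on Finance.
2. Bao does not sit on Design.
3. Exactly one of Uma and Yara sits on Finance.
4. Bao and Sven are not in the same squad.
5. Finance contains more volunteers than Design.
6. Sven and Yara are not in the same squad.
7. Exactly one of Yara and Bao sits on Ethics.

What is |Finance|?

2

From (1): Sven ∈ Finance.
From (2): Bao ∉ Design.
(4): Bao ∉ Finance.
(6): Yara ∉ Finance.
(3) (exactly one): Uma ∈ Finance.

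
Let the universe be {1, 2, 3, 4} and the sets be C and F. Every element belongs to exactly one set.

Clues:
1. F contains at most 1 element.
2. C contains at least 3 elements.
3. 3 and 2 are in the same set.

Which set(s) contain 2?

2: C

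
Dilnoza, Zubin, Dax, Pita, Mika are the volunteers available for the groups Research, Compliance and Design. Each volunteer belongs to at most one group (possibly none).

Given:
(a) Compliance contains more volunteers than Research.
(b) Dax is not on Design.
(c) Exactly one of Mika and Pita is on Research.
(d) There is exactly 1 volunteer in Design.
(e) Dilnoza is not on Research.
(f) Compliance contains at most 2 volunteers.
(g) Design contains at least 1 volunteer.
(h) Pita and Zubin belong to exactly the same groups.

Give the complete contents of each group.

Research = {Mika}; Compliance = {Pita, Zubin}; Design = {Dilnoza}

From (b): Dax ∉ Design.
From (e): Dilnoza ∉ Research.
Suppose Dilnoza ∈ Compliance: no assignment then satisfies all the clues, so Dilnoza ∉ Compliance.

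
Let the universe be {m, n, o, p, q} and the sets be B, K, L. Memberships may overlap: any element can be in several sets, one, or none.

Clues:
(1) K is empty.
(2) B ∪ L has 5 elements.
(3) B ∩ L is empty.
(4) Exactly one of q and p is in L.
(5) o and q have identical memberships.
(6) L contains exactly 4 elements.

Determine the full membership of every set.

B = {p}; K = {}; L = {m, n, o, q}

(1): K already has 0, so the rest are out.
Suppose m ∈ B: no assignment then satisfies all the clues, so m ∉ B.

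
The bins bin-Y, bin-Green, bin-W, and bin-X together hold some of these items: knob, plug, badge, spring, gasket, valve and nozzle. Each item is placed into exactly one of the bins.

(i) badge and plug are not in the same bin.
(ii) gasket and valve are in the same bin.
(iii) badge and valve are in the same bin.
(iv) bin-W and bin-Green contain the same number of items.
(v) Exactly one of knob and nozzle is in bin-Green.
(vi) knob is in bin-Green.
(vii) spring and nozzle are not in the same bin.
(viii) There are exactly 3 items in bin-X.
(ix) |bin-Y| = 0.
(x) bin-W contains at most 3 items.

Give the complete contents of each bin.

bin-Y = {}; bin-Green = {knob, spring}; bin-W = {nozzle, plug}; bin-X = {badge, gasket, valve}

From (vi): knob ∈ bin-Green.
(v) (exactly one): nozzle ∉ bin-Green.
(ix): bin-Y already has 0, so the rest are out.
Suppose plug ∈ bin-Green: no assignment then satisfies all the clues, so plug ∉ bin-Green.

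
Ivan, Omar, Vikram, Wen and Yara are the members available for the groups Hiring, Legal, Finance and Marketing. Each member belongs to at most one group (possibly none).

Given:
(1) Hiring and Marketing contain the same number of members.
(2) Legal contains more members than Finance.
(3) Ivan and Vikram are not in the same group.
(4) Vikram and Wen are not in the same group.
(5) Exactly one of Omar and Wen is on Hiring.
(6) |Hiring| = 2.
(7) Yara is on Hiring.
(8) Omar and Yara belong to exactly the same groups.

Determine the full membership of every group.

Hiring = {Omar, Yara}; Legal = {Vikram}; Finance = {}; Marketing = {Ivan, Wen}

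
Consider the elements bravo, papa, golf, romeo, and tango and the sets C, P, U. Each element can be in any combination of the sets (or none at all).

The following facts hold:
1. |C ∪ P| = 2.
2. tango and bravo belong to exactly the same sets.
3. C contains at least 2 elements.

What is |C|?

2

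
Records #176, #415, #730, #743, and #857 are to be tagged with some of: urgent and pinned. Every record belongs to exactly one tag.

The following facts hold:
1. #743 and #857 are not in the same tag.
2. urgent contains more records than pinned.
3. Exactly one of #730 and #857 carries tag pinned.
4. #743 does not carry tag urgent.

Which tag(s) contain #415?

#415: urgent

From (4): #743 ∉ urgent.
Only one tag left: #743 ∈ pinned.
(1): #857 ∉ pinned.
(3) (exactly one): #730 ∈ pinned.
Only one tag left: #857 ∈ urgent.
Suppose #415 ∉ urgent: no assignment then satisfies all the clues, so #415 ∈ urgent.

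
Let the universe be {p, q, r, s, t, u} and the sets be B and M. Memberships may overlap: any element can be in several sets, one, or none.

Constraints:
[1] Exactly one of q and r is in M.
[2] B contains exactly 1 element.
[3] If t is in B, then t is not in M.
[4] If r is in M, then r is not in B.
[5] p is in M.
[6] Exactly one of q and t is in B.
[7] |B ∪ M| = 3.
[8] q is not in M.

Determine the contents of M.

M = {p, r}

From (5): p ∈ M.
From (8): q ∉ M.
(1) (exactly one): r ∈ M.
(4): r ∉ B.
Suppose s ∈ M: no assignment then satisfies all the clues, so s ∉ M.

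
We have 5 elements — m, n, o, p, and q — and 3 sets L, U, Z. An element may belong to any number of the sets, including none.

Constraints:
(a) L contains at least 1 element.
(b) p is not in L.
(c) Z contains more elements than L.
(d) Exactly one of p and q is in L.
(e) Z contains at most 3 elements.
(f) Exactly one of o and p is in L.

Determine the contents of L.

L = {o, q}

From (b): p ∉ L.
(d) (exactly one): q ∈ L.
(f) (exactly one): o ∈ L.
Suppose m ∈ L: no assignment then satisfies all the clues, so m ∉ L.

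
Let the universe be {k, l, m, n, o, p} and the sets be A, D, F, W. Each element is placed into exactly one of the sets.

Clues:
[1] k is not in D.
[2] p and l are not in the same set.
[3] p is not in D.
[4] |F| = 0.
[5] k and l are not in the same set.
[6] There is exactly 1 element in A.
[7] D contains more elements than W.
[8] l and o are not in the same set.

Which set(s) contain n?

n: D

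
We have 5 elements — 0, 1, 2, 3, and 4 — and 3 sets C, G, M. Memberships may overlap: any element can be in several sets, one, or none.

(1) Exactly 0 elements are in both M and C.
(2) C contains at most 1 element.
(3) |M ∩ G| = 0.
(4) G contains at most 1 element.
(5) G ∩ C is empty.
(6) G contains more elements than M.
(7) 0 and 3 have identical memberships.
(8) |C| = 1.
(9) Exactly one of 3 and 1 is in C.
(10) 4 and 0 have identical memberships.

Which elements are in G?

G = {2}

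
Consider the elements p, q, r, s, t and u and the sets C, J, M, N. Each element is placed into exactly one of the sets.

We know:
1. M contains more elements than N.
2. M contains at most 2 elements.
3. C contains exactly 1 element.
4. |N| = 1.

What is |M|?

2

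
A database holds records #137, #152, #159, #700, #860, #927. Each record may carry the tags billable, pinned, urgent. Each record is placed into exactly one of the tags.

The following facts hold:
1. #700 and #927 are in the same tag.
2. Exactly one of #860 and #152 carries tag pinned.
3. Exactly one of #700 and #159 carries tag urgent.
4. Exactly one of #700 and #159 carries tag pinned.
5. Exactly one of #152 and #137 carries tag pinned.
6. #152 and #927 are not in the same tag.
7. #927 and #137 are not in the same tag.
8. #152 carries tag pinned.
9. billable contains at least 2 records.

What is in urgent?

From (8): #152 ∈ pinned.
(2) (exactly one): #860 ∉ pinned.
(5) (exactly one): #137 ∉ pinned.
(6): #927 ∉ pinned.
(1): #700 matches #927: #700 ∉ pinned.
(4) (exactly one): #159 ∈ pinned.
(3) (exactly one): #700 ∈ urgent.
(1): #927 matches #700: #927 ∉ billable.
(1): #927 matches #700: #927 ∈ urgent.
(7): #137 ∉ urgent.
(9): only 2 candidates remain for billable, so all are in.

urgent = {#700, #927}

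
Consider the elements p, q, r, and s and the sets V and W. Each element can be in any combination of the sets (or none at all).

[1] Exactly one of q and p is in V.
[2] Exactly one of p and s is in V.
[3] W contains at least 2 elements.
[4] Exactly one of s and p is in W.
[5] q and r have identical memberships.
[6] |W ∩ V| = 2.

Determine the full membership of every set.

V = {q, r, s}; W = {p, q, r}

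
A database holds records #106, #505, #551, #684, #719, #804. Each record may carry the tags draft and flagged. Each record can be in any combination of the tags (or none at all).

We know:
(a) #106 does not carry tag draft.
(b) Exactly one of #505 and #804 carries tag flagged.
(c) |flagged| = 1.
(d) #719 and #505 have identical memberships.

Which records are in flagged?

flagged = {#804}

From (a): #106 ∉ draft.
Suppose #106 ∈ flagged: no assignment then satisfies all the clues, so #106 ∉ flagged.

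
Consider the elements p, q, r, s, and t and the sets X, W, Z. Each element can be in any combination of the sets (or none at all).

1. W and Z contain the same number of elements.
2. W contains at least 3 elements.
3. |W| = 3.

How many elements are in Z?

3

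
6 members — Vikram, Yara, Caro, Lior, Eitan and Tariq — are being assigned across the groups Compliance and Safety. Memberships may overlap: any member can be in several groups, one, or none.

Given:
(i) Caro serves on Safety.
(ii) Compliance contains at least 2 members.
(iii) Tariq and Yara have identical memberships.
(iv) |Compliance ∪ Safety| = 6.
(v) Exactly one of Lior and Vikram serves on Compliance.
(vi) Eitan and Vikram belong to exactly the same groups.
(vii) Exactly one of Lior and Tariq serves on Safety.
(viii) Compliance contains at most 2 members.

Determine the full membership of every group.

Compliance = {Caro, Lior}; Safety = {Caro, Eitan, Tariq, Vikram, Yara}

From (i): Caro ∈ Safety.
Suppose Vikram ∈ Compliance: no assignment then satisfies all the clues, so Vikram ∉ Compliance.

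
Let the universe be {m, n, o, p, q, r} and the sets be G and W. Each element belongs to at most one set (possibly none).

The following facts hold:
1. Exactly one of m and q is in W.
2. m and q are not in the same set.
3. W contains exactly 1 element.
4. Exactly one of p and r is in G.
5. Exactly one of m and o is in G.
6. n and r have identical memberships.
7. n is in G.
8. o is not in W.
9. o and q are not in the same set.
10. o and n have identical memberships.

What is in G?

G = {n, o, r}

From (7): n ∈ G.
From (8): o ∉ W.
(6): r matches n: r ∈ G.
(10): o matches n: o ∈ G.
(4) (exactly one): p ∉ G.
(5) (exactly one): m ∉ G.
(9): q ∉ G.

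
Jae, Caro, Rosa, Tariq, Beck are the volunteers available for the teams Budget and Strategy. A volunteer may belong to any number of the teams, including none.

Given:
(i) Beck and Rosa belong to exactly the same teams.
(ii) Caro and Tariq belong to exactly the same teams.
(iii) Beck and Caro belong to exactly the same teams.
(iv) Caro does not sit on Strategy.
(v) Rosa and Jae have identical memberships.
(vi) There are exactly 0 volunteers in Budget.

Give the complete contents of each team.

From (iv): Caro ∉ Strategy.
(ii): Tariq matches Caro: Tariq ∉ Strategy.
(iii): Beck matches Caro: Beck ∉ Strategy.
(vi): Budget already has 0, so the rest are out.
(i): Rosa matches Beck: Rosa ∉ Strategy.
(v): Jae matches Rosa: Jae ∉ Strategy.

Budget = {}; Strategy = {}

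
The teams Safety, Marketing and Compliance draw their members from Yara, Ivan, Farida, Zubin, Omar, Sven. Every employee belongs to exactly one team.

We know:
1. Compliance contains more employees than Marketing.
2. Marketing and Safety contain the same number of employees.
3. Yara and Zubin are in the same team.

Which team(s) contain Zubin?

Zubin: Compliance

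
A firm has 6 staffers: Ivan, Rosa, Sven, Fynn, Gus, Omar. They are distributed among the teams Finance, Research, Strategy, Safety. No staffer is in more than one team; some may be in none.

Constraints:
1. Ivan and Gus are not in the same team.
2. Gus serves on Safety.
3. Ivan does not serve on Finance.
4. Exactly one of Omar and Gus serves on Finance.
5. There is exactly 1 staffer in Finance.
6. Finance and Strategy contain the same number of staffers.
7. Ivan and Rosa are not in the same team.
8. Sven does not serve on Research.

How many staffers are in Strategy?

1

From (2): Gus ∈ Safety.
From (3): Ivan ∉ Finance.
From (8): Sven ∉ Research.
(1): Ivan ∉ Safety.
(4) (exactly one): Omar ∈ Finance.
(5): Finance already has 1, so the rest are out.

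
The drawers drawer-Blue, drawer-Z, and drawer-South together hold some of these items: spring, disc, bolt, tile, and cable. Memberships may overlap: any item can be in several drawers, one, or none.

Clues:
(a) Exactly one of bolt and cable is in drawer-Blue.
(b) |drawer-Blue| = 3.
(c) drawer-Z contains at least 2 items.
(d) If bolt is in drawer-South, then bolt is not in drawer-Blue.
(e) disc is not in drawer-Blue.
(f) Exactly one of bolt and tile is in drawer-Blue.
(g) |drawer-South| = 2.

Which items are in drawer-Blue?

drawer-Blue = {cable, spring, tile}

From (e): disc ∉ drawer-Blue.
Suppose spring ∉ drawer-Blue: no assignment then satisfies all the clues, so spring ∈ drawer-Blue.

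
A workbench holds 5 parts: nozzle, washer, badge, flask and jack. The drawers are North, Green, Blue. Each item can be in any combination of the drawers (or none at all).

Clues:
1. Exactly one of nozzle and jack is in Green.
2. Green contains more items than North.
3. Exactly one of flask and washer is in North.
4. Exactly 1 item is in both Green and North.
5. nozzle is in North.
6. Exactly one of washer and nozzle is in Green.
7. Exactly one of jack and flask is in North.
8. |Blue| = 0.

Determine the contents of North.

North = {flask, nozzle}

From (5): nozzle ∈ North.
(8): Blue already has 0, so the rest are out.
Suppose washer ∈ North: no assignment then satisfies all the clues, so washer ∉ North.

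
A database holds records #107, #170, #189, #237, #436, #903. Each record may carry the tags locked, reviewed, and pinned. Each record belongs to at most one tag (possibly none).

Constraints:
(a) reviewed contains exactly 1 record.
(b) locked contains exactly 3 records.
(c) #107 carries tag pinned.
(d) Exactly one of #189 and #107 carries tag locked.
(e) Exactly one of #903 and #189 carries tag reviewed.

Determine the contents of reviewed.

reviewed = {#903}

From (c): #107 ∈ pinned.
(d) (exactly one): #189 ∈ locked.
(e) (exactly one): #903 ∈ reviewed.
(a): reviewed already has 1, so the rest are out.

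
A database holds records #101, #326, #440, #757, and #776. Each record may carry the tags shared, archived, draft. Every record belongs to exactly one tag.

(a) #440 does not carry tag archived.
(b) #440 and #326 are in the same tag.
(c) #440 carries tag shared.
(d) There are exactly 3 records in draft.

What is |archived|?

From (a): #440 ∉ archived.
From (c): #440 ∈ shared.
(b): #326 matches #440: #326 ∈ shared.
(d): only 3 candidates remain for draft, so all are in.

0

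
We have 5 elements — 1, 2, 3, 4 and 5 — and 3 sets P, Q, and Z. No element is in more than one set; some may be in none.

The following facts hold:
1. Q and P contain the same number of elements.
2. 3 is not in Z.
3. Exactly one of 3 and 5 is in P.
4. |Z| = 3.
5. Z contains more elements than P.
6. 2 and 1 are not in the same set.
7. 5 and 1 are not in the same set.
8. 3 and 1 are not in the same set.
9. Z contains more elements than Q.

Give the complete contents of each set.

P = {3}; Q = {1}; Z = {2, 4, 5}

From (2): 3 ∉ Z.
Suppose 1 ∈ P: no assignment then satisfies all the clues, so 1 ∉ P.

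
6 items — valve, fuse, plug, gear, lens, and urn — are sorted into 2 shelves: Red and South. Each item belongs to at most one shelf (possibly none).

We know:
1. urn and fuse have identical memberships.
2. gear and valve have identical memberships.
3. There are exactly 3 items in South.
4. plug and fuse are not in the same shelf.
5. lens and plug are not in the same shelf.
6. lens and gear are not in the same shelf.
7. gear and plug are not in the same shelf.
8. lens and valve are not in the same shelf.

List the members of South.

South = {fuse, lens, urn}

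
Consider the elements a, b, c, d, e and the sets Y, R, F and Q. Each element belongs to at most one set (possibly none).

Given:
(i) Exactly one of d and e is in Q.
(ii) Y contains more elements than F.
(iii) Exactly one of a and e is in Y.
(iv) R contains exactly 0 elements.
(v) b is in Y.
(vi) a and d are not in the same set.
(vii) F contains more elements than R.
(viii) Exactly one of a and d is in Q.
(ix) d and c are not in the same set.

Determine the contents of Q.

From (v): b ∈ Y.
(iv): R already has 0, so the rest are out.
Suppose a ∈ Q: no assignment then satisfies all the clues, so a ∉ Q.

Q = {d}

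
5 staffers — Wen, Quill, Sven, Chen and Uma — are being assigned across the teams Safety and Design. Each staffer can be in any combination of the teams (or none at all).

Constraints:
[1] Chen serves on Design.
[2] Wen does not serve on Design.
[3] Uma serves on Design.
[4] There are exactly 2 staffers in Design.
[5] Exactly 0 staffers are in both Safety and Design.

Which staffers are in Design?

Design = {Chen, Uma}

From (1): Chen ∈ Design.
From (2): Wen ∉ Design.
From (3): Uma ∈ Design.
(4): Design already has 2, so the rest are out.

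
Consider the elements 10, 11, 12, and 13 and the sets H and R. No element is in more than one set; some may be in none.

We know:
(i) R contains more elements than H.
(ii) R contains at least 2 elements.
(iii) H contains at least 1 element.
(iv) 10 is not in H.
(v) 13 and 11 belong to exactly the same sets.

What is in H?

H = {12}

From (iv): 10 ∉ H.
Suppose 11 ∈ H: no assignment then satisfies all the clues, so 11 ∉ H.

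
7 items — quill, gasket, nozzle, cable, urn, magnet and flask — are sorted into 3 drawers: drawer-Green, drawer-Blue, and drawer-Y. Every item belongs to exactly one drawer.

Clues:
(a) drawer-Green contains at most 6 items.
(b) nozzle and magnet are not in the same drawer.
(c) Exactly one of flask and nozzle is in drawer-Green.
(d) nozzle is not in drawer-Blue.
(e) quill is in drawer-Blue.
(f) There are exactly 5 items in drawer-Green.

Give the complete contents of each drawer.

From (d): nozzle ∉ drawer-Blue.
From (e): quill ∈ drawer-Blue.
Suppose gasket ∉ drawer-Green: no assignment then satisfies all the clues, so gasket ∈ drawer-Green.

drawer-Green = {cable, flask, gasket, magnet, urn}; drawer-Blue = {quill}; drawer-Y = {nozzle}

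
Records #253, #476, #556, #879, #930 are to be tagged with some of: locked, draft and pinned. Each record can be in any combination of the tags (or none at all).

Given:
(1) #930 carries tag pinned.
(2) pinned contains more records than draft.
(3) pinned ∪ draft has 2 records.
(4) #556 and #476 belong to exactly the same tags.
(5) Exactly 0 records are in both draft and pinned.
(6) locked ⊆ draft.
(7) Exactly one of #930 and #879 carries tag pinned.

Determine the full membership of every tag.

locked = {}; draft = {}; pinned = {#253, #930}

From (1): #930 ∈ pinned.
(7) (exactly one): #879 ∉ pinned.
Suppose #253 ∈ locked: no assignment then satisfies all the clues, so #253 ∉ locked.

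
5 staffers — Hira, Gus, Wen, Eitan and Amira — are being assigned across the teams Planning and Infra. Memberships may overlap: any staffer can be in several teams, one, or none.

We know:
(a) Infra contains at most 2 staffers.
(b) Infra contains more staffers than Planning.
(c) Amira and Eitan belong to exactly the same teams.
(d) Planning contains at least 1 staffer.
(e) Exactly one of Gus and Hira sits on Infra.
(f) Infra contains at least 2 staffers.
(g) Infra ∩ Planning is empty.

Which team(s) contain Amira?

Amira: none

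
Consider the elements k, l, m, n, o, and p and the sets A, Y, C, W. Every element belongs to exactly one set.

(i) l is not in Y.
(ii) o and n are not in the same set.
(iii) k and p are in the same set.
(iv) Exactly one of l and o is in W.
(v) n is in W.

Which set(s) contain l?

l: W

From (i): l ∉ Y.
From (v): n ∈ W.
(ii): o ∉ W.
(iv) (exactly one): l ∈ W.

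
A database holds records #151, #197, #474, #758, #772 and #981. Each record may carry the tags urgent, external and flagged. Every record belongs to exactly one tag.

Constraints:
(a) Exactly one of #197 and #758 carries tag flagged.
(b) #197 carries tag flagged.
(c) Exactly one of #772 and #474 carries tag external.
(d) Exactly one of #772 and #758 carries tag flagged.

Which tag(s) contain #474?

#474: external

From (b): #197 ∈ flagged.
(a) (exactly one): #758 ∉ flagged.
(d) (exactly one): #772 ∈ flagged.
(c) (exactly one): #474 ∈ external.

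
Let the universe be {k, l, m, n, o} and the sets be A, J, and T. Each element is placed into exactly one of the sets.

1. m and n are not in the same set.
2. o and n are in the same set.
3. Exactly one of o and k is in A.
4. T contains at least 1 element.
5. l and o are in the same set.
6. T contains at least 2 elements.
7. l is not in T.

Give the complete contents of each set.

From (7): l ∉ T.
(5): o matches l: o ∉ T.
(2): n matches o: n ∉ T.
(6): only 2 candidates remain for T, so all are in.
(3) (exactly one): o ∈ A.
(5): l matches o: l ∈ A.
(2): n matches o: n ∈ A.

A = {l, n, o}; J = {}; T = {k, m}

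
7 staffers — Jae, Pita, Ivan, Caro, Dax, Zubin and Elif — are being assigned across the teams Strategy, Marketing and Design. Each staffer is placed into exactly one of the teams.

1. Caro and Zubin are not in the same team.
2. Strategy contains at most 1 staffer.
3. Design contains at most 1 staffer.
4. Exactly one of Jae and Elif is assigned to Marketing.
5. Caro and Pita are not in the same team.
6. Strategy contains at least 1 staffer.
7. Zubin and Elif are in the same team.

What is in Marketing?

Marketing = {Dax, Elif, Ivan, Pita, Zubin}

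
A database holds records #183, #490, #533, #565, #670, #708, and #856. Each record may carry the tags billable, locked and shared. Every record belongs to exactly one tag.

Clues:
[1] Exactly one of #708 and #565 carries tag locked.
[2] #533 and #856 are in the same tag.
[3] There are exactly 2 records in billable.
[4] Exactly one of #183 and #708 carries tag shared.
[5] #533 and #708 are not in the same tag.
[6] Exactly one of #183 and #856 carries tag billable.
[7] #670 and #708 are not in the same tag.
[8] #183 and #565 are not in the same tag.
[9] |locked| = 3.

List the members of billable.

billable = {#183, #670}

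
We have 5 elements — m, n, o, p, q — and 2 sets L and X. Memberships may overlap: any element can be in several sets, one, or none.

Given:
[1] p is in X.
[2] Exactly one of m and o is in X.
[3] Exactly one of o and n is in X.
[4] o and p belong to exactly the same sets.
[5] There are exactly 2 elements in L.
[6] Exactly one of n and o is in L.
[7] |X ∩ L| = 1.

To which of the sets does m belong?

m: none

From (1): p ∈ X.
(4): o matches p: o ∈ X.
(2) (exactly one): m ∉ X.
(3) (exactly one): n ∉ X.
Suppose m ∈ L: no assignment then satisfies all the clues, so m ∉ L.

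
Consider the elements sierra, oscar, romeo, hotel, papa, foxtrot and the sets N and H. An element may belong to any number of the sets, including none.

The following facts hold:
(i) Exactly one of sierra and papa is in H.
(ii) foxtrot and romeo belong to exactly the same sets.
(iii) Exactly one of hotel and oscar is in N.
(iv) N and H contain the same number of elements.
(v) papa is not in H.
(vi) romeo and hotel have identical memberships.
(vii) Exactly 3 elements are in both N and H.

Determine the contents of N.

N = {foxtrot, hotel, papa, romeo}

From (v): papa ∉ H.
(i) (exactly one): sierra ∈ H.
Suppose sierra ∈ N: no assignment then satisfies all the clues, so sierra ∉ N.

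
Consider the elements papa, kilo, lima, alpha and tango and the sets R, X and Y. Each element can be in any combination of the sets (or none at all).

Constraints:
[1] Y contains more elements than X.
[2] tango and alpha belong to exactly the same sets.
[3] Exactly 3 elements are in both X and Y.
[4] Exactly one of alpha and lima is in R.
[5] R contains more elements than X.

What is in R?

R = {alpha, kilo, papa, tango}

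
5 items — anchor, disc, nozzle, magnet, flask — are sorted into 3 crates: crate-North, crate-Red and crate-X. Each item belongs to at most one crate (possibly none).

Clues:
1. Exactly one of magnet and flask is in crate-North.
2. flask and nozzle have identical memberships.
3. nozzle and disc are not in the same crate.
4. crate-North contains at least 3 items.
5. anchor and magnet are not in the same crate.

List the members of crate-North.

crate-North = {anchor, flask, nozzle}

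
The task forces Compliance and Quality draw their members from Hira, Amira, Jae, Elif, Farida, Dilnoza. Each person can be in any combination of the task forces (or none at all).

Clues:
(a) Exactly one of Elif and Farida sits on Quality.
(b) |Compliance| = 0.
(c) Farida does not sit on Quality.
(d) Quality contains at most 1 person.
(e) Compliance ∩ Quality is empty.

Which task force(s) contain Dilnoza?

Dilnoza: none

From (c): Farida ∉ Quality.
(a) (exactly one): Elif ∈ Quality.
(b): Compliance already has 0, so the rest are out.
(d): Quality already has 1, so the rest are out.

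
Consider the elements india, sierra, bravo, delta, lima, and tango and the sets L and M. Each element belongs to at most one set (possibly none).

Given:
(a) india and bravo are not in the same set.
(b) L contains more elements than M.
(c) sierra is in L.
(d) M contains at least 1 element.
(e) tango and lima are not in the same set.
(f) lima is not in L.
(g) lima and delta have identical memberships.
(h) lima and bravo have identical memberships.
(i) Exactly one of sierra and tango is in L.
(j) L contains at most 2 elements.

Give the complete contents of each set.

L = {india, sierra}; M = {tango}

From (c): sierra ∈ L.
From (f): lima ∉ L.
(g): delta matches lima: delta ∉ L.
(h): bravo matches lima: bravo ∉ L.
(i) (exactly one): tango ∉ L.
Suppose india ∉ L: no assignment then satisfies all the clues, so india ∈ L.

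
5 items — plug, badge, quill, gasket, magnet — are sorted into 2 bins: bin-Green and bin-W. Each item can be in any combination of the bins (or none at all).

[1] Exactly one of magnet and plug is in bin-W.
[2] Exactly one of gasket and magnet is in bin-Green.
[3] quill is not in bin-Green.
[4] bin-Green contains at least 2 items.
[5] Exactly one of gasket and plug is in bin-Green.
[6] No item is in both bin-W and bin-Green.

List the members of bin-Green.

bin-Green = {badge, gasket}

From (3): quill ∉ bin-Green.
Suppose plug ∈ bin-Green: no assignment then satisfies all the clues, so plug ∉ bin-Green.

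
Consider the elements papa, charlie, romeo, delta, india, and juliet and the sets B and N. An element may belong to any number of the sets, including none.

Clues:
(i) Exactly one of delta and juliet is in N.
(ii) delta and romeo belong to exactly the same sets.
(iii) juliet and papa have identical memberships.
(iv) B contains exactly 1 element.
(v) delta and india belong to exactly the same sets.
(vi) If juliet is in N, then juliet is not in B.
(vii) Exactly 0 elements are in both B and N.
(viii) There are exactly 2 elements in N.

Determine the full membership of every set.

B = {charlie}; N = {juliet, papa}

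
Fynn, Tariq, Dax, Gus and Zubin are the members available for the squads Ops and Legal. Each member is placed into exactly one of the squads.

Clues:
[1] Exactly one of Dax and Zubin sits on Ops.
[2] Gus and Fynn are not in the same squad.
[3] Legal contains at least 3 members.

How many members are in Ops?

2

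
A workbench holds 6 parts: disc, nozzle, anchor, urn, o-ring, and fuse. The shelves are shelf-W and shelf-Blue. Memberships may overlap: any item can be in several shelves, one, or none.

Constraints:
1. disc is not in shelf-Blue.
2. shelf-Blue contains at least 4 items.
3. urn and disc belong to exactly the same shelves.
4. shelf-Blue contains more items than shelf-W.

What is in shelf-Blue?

shelf-Blue = {anchor, fuse, nozzle, o-ring}

From (1): disc ∉ shelf-Blue.
(3): urn matches disc: urn ∉ shelf-Blue.
(2): only 4 candidates remain for shelf-Blue, so all are in.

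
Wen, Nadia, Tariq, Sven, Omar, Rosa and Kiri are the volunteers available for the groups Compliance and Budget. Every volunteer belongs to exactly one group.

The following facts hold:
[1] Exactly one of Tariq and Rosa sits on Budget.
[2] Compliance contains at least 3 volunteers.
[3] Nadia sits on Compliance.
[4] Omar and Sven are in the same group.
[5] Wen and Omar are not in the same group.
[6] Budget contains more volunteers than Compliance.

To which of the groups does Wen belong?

From (3): Nadia ∈ Compliance.
Suppose Wen ∉ Compliance: no assignment then satisfies all the clues, so Wen ∈ Compliance.

Wen: Compliance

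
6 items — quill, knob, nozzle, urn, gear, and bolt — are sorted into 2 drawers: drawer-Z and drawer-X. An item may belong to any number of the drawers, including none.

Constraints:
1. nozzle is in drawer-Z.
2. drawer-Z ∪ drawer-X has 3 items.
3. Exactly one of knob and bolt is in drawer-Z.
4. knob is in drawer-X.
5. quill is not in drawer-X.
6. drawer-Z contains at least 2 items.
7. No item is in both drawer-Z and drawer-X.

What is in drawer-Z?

drawer-Z = {bolt, nozzle}

From (1): nozzle ∈ drawer-Z.
From (4): knob ∈ drawer-X.
From (5): quill ∉ drawer-X.
(7) (disjoint): knob ∉ drawer-Z.
(7) (disjoint): nozzle ∉ drawer-X.
(3) (exactly one): bolt ∈ drawer-Z.
(7) (disjoint): bolt ∉ drawer-X.
Suppose quill ∈ drawer-Z: no assignment then satisfies all the clues, so quill ∉ drawer-Z.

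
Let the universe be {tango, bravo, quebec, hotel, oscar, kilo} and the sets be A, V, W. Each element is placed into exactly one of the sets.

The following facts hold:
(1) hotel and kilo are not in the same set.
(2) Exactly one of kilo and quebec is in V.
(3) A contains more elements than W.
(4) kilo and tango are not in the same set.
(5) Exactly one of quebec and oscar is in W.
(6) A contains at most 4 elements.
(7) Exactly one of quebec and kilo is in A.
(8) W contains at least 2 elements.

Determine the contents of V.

V = {kilo}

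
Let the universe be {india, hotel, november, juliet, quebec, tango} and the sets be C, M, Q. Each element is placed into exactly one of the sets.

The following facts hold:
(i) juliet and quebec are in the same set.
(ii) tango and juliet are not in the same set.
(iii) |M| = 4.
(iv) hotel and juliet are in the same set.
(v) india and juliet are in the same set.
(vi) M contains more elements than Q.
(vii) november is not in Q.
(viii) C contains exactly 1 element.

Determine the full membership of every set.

C = {november}; M = {hotel, india, juliet, quebec}; Q = {tango}

From (vii): november ∉ Q.
Suppose india ∈ C: no assignment then satisfies all the clues, so india ∉ C.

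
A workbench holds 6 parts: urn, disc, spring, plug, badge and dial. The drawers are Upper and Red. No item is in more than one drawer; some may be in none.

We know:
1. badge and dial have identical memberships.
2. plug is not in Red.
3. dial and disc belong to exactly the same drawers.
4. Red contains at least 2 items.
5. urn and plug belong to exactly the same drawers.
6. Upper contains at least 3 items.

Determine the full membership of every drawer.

Upper = {plug, spring, urn}; Red = {badge, dial, disc}

From (2): plug ∉ Red.
(5): urn matches plug: urn ∉ Red.
Suppose urn ∉ Upper: no assignment then satisfies all the clues, so urn ∈ Upper.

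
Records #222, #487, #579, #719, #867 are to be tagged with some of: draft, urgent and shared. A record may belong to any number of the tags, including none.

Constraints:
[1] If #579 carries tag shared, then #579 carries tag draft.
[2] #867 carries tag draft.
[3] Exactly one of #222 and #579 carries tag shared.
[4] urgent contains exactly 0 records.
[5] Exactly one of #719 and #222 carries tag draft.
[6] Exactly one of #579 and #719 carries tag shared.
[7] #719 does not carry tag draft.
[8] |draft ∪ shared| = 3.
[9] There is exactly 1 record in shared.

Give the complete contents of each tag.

draft = {#222, #579, #867}; urgent = {}; shared = {#579}

From (2): #867 ∈ draft.
From (7): #719 ∉ draft.
(4): urgent already has 0, so the rest are out.
(5) (exactly one): #222 ∈ draft.
Suppose #222 ∈ shared: no assignment then satisfies all the clues, so #222 ∉ shared.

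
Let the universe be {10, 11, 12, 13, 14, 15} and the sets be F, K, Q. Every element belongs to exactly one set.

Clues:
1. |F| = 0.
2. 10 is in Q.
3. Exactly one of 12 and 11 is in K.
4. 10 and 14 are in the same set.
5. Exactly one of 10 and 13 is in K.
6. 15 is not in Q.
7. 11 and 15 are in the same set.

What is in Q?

Q = {10, 12, 14}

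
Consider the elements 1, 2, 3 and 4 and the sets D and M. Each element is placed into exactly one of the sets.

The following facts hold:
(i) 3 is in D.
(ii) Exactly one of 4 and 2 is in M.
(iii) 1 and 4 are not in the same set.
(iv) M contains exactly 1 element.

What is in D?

D = {1, 2, 3}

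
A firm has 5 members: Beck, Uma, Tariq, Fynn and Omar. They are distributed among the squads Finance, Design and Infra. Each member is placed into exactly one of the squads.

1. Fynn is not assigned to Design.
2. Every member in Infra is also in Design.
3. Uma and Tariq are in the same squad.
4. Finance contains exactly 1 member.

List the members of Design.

Design = {Beck, Omar, Tariq, Uma}

From (1): Fynn ∉ Design.
(2) contrapositive: Fynn ∉ Infra.
Only one squad left: Fynn ∈ Finance.
(4): Finance already has 1, so the rest are out.
Suppose Beck ∉ Design: no assignment then satisfies all the clues, so Beck ∈ Design.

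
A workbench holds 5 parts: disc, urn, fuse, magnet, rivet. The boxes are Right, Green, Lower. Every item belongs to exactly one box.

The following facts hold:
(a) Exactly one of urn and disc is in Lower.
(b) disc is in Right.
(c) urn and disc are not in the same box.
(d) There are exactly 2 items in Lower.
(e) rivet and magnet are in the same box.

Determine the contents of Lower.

Lower = {fuse, urn}

From (b): disc ∈ Right.
(a) (exactly one): urn ∈ Lower.
Suppose fuse ∉ Lower: no assignment then satisfies all the clues, so fuse ∈ Lower.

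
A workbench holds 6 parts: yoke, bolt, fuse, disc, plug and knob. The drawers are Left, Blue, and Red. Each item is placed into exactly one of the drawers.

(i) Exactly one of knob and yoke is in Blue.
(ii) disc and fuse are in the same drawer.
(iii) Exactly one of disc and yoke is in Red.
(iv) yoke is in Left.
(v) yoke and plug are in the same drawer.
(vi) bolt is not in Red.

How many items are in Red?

From (iv): yoke ∈ Left.
From (vi): bolt ∉ Red.
(i) (exactly one): knob ∈ Blue.
(iii) (exactly one): disc ∈ Red.
(v): plug matches yoke: plug ∈ Left.
(ii): fuse matches disc: fuse ∉ Left.
(ii): fuse matches disc: fuse ∉ Blue.
(ii): fuse matches disc: fuse ∈ Red.

2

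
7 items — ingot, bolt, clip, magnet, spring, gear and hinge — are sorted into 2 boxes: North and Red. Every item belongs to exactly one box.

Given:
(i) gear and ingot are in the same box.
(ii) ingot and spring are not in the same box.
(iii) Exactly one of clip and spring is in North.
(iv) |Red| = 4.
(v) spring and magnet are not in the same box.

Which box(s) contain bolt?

bolt: North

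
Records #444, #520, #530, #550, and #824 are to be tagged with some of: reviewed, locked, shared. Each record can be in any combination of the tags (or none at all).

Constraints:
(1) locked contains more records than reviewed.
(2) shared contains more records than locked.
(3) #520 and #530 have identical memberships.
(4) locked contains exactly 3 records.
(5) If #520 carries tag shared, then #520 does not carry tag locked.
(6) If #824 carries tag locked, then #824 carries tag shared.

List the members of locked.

locked = {#444, #550, #824}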